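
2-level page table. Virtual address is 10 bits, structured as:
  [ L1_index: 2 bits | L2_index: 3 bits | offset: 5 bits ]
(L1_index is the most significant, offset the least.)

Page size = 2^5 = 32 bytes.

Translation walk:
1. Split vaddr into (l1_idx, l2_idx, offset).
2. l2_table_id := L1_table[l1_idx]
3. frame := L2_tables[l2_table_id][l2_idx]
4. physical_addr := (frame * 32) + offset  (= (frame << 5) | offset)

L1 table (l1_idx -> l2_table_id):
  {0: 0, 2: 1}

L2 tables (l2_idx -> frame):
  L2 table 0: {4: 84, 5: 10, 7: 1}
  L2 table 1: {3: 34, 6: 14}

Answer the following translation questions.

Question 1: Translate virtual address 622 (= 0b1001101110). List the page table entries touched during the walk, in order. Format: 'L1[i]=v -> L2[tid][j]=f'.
vaddr = 622 = 0b1001101110
Split: l1_idx=2, l2_idx=3, offset=14

Answer: L1[2]=1 -> L2[1][3]=34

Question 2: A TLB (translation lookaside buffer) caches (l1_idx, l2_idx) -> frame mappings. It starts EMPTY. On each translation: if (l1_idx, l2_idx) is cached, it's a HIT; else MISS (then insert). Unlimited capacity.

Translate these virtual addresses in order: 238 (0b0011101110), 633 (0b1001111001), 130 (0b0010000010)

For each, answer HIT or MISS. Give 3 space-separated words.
Answer: MISS MISS MISS

Derivation:
vaddr=238: (0,7) not in TLB -> MISS, insert
vaddr=633: (2,3) not in TLB -> MISS, insert
vaddr=130: (0,4) not in TLB -> MISS, insert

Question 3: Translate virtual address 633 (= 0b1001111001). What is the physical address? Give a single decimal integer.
Answer: 1113

Derivation:
vaddr = 633 = 0b1001111001
Split: l1_idx=2, l2_idx=3, offset=25
L1[2] = 1
L2[1][3] = 34
paddr = 34 * 32 + 25 = 1113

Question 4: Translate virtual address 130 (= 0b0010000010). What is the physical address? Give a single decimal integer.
vaddr = 130 = 0b0010000010
Split: l1_idx=0, l2_idx=4, offset=2
L1[0] = 0
L2[0][4] = 84
paddr = 84 * 32 + 2 = 2690

Answer: 2690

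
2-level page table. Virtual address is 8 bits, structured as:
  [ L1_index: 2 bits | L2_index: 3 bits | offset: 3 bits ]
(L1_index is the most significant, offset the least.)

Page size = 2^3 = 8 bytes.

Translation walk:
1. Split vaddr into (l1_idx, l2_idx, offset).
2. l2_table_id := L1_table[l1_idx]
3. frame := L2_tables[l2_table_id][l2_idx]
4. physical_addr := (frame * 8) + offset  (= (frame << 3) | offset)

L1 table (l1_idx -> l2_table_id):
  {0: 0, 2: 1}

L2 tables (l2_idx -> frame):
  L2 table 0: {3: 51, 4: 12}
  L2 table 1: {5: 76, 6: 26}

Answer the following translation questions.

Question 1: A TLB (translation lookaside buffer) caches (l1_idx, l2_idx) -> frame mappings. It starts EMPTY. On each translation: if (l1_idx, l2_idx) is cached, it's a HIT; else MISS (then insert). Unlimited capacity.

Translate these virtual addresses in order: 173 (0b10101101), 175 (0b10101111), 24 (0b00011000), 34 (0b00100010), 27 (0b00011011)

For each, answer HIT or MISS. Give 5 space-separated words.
vaddr=173: (2,5) not in TLB -> MISS, insert
vaddr=175: (2,5) in TLB -> HIT
vaddr=24: (0,3) not in TLB -> MISS, insert
vaddr=34: (0,4) not in TLB -> MISS, insert
vaddr=27: (0,3) in TLB -> HIT

Answer: MISS HIT MISS MISS HIT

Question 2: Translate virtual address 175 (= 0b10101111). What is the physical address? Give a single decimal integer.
vaddr = 175 = 0b10101111
Split: l1_idx=2, l2_idx=5, offset=7
L1[2] = 1
L2[1][5] = 76
paddr = 76 * 8 + 7 = 615

Answer: 615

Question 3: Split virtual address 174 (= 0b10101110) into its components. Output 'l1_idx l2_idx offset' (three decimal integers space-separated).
Answer: 2 5 6

Derivation:
vaddr = 174 = 0b10101110
  top 2 bits -> l1_idx = 2
  next 3 bits -> l2_idx = 5
  bottom 3 bits -> offset = 6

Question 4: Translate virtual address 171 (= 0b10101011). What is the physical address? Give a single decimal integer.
vaddr = 171 = 0b10101011
Split: l1_idx=2, l2_idx=5, offset=3
L1[2] = 1
L2[1][5] = 76
paddr = 76 * 8 + 3 = 611

Answer: 611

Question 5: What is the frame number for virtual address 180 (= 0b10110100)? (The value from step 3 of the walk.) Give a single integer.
Answer: 26

Derivation:
vaddr = 180: l1_idx=2, l2_idx=6
L1[2] = 1; L2[1][6] = 26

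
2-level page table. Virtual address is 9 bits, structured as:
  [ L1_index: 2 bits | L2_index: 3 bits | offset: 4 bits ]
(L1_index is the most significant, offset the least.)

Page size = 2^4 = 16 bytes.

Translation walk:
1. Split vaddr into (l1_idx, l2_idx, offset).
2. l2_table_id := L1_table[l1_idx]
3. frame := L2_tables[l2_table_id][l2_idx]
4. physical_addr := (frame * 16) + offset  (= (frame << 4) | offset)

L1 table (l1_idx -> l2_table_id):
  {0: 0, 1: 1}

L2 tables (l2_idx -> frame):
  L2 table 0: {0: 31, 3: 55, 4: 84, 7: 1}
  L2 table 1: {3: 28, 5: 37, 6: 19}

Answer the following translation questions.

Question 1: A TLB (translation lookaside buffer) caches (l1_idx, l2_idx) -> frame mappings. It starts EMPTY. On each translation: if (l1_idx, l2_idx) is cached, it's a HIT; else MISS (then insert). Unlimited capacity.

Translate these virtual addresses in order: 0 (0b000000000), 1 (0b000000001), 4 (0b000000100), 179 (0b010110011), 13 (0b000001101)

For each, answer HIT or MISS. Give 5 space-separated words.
Answer: MISS HIT HIT MISS HIT

Derivation:
vaddr=0: (0,0) not in TLB -> MISS, insert
vaddr=1: (0,0) in TLB -> HIT
vaddr=4: (0,0) in TLB -> HIT
vaddr=179: (1,3) not in TLB -> MISS, insert
vaddr=13: (0,0) in TLB -> HIT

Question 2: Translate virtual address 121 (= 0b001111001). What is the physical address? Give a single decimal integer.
Answer: 25

Derivation:
vaddr = 121 = 0b001111001
Split: l1_idx=0, l2_idx=7, offset=9
L1[0] = 0
L2[0][7] = 1
paddr = 1 * 16 + 9 = 25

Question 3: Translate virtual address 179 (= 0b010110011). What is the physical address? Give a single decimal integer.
vaddr = 179 = 0b010110011
Split: l1_idx=1, l2_idx=3, offset=3
L1[1] = 1
L2[1][3] = 28
paddr = 28 * 16 + 3 = 451

Answer: 451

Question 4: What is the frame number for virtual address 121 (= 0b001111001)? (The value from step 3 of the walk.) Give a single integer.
vaddr = 121: l1_idx=0, l2_idx=7
L1[0] = 0; L2[0][7] = 1

Answer: 1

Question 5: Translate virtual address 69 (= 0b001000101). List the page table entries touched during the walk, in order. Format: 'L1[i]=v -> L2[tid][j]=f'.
Answer: L1[0]=0 -> L2[0][4]=84

Derivation:
vaddr = 69 = 0b001000101
Split: l1_idx=0, l2_idx=4, offset=5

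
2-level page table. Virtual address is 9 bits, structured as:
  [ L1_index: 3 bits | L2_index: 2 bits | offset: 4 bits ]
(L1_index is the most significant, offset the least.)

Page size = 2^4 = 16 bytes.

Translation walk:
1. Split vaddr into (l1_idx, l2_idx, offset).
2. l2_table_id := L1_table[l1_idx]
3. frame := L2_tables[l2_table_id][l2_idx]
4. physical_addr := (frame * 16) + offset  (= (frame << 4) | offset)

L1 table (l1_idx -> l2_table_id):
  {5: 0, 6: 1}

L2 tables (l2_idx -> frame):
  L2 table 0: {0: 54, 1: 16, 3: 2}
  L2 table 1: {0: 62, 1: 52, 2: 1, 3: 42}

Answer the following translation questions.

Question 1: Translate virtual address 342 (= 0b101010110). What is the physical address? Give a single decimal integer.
vaddr = 342 = 0b101010110
Split: l1_idx=5, l2_idx=1, offset=6
L1[5] = 0
L2[0][1] = 16
paddr = 16 * 16 + 6 = 262

Answer: 262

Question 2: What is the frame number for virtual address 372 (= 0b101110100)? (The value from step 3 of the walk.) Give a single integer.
Answer: 2

Derivation:
vaddr = 372: l1_idx=5, l2_idx=3
L1[5] = 0; L2[0][3] = 2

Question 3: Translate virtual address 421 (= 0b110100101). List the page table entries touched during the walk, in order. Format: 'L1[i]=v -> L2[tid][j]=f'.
Answer: L1[6]=1 -> L2[1][2]=1

Derivation:
vaddr = 421 = 0b110100101
Split: l1_idx=6, l2_idx=2, offset=5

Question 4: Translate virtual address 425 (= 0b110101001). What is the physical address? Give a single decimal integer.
Answer: 25

Derivation:
vaddr = 425 = 0b110101001
Split: l1_idx=6, l2_idx=2, offset=9
L1[6] = 1
L2[1][2] = 1
paddr = 1 * 16 + 9 = 25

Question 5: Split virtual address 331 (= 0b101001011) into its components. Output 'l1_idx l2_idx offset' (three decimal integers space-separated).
vaddr = 331 = 0b101001011
  top 3 bits -> l1_idx = 5
  next 2 bits -> l2_idx = 0
  bottom 4 bits -> offset = 11

Answer: 5 0 11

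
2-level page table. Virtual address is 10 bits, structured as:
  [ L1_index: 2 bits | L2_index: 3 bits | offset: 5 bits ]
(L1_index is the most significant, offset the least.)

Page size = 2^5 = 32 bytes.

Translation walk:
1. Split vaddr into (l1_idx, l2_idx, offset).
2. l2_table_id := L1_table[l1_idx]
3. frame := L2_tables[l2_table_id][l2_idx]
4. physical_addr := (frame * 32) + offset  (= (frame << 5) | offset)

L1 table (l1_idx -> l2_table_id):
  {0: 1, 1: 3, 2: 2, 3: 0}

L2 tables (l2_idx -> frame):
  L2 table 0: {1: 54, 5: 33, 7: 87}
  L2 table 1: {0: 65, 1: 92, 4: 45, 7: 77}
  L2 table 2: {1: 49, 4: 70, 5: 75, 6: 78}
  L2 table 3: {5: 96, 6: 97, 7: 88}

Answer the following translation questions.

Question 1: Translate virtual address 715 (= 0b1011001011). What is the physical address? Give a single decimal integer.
Answer: 2507

Derivation:
vaddr = 715 = 0b1011001011
Split: l1_idx=2, l2_idx=6, offset=11
L1[2] = 2
L2[2][6] = 78
paddr = 78 * 32 + 11 = 2507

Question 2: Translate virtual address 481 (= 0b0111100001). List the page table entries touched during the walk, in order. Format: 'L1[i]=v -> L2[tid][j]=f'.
vaddr = 481 = 0b0111100001
Split: l1_idx=1, l2_idx=7, offset=1

Answer: L1[1]=3 -> L2[3][7]=88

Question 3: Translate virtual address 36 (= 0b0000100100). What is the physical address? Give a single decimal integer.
Answer: 2948

Derivation:
vaddr = 36 = 0b0000100100
Split: l1_idx=0, l2_idx=1, offset=4
L1[0] = 1
L2[1][1] = 92
paddr = 92 * 32 + 4 = 2948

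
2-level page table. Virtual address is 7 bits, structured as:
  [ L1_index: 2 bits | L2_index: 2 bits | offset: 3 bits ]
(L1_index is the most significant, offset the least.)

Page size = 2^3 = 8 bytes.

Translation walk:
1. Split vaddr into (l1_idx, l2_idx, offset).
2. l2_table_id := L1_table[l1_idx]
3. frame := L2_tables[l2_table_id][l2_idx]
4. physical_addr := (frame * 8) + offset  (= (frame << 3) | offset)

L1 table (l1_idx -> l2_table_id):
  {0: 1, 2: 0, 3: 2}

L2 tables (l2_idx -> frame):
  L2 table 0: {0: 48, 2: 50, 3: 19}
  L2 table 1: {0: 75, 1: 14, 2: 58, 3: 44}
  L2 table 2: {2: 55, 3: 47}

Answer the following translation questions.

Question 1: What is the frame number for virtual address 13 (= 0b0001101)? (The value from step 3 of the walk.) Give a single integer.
vaddr = 13: l1_idx=0, l2_idx=1
L1[0] = 1; L2[1][1] = 14

Answer: 14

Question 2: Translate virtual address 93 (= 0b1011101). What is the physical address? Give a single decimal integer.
vaddr = 93 = 0b1011101
Split: l1_idx=2, l2_idx=3, offset=5
L1[2] = 0
L2[0][3] = 19
paddr = 19 * 8 + 5 = 157

Answer: 157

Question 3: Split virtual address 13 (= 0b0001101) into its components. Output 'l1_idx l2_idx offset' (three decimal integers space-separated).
vaddr = 13 = 0b0001101
  top 2 bits -> l1_idx = 0
  next 2 bits -> l2_idx = 1
  bottom 3 bits -> offset = 5

Answer: 0 1 5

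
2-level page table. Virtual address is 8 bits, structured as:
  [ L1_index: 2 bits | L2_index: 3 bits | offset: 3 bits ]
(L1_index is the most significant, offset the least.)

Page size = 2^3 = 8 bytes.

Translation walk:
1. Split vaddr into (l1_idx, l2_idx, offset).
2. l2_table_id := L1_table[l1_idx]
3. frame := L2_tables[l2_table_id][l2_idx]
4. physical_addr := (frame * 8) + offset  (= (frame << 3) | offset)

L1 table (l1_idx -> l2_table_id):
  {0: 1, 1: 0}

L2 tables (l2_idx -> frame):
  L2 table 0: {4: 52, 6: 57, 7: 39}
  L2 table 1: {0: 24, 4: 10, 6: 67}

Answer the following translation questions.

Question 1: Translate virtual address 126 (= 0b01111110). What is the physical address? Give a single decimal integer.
vaddr = 126 = 0b01111110
Split: l1_idx=1, l2_idx=7, offset=6
L1[1] = 0
L2[0][7] = 39
paddr = 39 * 8 + 6 = 318

Answer: 318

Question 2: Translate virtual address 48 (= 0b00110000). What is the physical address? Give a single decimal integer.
vaddr = 48 = 0b00110000
Split: l1_idx=0, l2_idx=6, offset=0
L1[0] = 1
L2[1][6] = 67
paddr = 67 * 8 + 0 = 536

Answer: 536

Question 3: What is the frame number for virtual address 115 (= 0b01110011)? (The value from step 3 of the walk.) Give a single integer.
Answer: 57

Derivation:
vaddr = 115: l1_idx=1, l2_idx=6
L1[1] = 0; L2[0][6] = 57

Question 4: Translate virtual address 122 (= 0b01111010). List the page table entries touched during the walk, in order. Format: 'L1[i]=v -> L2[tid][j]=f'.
Answer: L1[1]=0 -> L2[0][7]=39

Derivation:
vaddr = 122 = 0b01111010
Split: l1_idx=1, l2_idx=7, offset=2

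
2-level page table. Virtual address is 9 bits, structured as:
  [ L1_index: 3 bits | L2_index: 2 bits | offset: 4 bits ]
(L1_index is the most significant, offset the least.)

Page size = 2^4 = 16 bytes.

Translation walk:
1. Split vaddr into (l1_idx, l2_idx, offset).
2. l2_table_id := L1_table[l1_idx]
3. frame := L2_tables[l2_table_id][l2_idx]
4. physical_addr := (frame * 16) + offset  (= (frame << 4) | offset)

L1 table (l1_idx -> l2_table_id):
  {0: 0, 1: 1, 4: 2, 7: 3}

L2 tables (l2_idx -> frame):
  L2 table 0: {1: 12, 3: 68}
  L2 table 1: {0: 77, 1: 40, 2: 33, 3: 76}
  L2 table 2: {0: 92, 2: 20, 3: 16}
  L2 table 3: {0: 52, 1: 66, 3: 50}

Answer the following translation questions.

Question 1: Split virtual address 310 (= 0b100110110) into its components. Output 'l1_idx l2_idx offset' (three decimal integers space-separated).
vaddr = 310 = 0b100110110
  top 3 bits -> l1_idx = 4
  next 2 bits -> l2_idx = 3
  bottom 4 bits -> offset = 6

Answer: 4 3 6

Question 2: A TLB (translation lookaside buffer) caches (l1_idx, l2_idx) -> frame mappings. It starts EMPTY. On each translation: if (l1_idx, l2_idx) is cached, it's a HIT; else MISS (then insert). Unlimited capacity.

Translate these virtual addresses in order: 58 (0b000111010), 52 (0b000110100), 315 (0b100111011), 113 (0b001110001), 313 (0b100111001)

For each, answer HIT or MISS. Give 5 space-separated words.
vaddr=58: (0,3) not in TLB -> MISS, insert
vaddr=52: (0,3) in TLB -> HIT
vaddr=315: (4,3) not in TLB -> MISS, insert
vaddr=113: (1,3) not in TLB -> MISS, insert
vaddr=313: (4,3) in TLB -> HIT

Answer: MISS HIT MISS MISS HIT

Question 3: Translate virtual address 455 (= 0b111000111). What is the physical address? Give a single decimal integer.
Answer: 839

Derivation:
vaddr = 455 = 0b111000111
Split: l1_idx=7, l2_idx=0, offset=7
L1[7] = 3
L2[3][0] = 52
paddr = 52 * 16 + 7 = 839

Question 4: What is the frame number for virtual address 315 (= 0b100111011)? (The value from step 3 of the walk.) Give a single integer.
Answer: 16

Derivation:
vaddr = 315: l1_idx=4, l2_idx=3
L1[4] = 2; L2[2][3] = 16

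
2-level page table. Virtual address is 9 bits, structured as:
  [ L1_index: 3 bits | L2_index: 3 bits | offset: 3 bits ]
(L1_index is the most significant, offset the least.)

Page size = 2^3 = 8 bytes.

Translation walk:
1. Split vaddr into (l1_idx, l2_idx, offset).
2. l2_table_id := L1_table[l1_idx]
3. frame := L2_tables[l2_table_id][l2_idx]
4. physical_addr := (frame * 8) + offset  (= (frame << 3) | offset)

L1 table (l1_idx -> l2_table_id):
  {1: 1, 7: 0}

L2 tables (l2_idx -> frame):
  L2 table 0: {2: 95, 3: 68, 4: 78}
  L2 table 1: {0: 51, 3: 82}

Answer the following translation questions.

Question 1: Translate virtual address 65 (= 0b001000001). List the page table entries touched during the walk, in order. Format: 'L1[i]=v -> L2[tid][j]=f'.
Answer: L1[1]=1 -> L2[1][0]=51

Derivation:
vaddr = 65 = 0b001000001
Split: l1_idx=1, l2_idx=0, offset=1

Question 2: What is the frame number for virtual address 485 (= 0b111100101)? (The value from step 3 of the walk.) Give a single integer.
vaddr = 485: l1_idx=7, l2_idx=4
L1[7] = 0; L2[0][4] = 78

Answer: 78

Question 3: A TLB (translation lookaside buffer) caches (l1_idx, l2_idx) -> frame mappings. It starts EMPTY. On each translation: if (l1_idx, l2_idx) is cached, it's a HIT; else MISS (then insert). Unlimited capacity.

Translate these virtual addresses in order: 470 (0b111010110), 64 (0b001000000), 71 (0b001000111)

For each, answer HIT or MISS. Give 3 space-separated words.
vaddr=470: (7,2) not in TLB -> MISS, insert
vaddr=64: (1,0) not in TLB -> MISS, insert
vaddr=71: (1,0) in TLB -> HIT

Answer: MISS MISS HIT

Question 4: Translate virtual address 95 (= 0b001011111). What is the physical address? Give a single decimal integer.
Answer: 663

Derivation:
vaddr = 95 = 0b001011111
Split: l1_idx=1, l2_idx=3, offset=7
L1[1] = 1
L2[1][3] = 82
paddr = 82 * 8 + 7 = 663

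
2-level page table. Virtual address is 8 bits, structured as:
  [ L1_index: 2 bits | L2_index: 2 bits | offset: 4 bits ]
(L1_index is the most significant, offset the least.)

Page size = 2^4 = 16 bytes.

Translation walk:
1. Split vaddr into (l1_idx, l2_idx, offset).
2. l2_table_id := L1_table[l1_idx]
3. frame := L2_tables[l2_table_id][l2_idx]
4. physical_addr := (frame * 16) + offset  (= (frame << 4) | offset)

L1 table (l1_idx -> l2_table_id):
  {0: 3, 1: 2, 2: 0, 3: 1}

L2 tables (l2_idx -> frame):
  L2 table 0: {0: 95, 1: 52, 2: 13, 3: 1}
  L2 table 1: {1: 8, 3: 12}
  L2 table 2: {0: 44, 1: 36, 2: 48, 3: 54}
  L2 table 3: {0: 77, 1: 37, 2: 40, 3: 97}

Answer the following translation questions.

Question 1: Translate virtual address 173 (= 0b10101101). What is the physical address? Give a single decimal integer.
Answer: 221

Derivation:
vaddr = 173 = 0b10101101
Split: l1_idx=2, l2_idx=2, offset=13
L1[2] = 0
L2[0][2] = 13
paddr = 13 * 16 + 13 = 221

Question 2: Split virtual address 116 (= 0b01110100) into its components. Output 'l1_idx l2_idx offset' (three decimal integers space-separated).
Answer: 1 3 4

Derivation:
vaddr = 116 = 0b01110100
  top 2 bits -> l1_idx = 1
  next 2 bits -> l2_idx = 3
  bottom 4 bits -> offset = 4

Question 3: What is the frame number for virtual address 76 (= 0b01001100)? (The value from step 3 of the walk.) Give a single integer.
vaddr = 76: l1_idx=1, l2_idx=0
L1[1] = 2; L2[2][0] = 44

Answer: 44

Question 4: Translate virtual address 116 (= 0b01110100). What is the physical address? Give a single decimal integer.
Answer: 868

Derivation:
vaddr = 116 = 0b01110100
Split: l1_idx=1, l2_idx=3, offset=4
L1[1] = 2
L2[2][3] = 54
paddr = 54 * 16 + 4 = 868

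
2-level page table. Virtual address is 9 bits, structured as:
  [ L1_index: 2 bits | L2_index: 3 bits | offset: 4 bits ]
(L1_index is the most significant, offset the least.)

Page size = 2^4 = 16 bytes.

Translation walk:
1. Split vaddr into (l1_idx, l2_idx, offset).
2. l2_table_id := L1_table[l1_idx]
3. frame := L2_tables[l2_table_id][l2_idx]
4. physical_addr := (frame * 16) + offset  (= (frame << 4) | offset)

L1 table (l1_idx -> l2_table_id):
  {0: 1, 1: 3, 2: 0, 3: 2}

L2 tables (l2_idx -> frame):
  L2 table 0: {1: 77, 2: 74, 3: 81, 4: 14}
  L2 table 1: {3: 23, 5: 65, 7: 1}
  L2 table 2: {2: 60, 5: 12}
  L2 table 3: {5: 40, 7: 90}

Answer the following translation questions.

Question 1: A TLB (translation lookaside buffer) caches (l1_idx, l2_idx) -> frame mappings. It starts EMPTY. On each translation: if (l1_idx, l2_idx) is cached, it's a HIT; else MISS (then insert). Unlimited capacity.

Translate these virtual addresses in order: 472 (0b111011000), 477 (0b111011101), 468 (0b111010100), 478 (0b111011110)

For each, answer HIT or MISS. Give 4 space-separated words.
vaddr=472: (3,5) not in TLB -> MISS, insert
vaddr=477: (3,5) in TLB -> HIT
vaddr=468: (3,5) in TLB -> HIT
vaddr=478: (3,5) in TLB -> HIT

Answer: MISS HIT HIT HIT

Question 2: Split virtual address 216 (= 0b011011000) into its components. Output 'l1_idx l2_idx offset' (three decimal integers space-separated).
vaddr = 216 = 0b011011000
  top 2 bits -> l1_idx = 1
  next 3 bits -> l2_idx = 5
  bottom 4 bits -> offset = 8

Answer: 1 5 8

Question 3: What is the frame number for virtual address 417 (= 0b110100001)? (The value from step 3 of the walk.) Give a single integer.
Answer: 60

Derivation:
vaddr = 417: l1_idx=3, l2_idx=2
L1[3] = 2; L2[2][2] = 60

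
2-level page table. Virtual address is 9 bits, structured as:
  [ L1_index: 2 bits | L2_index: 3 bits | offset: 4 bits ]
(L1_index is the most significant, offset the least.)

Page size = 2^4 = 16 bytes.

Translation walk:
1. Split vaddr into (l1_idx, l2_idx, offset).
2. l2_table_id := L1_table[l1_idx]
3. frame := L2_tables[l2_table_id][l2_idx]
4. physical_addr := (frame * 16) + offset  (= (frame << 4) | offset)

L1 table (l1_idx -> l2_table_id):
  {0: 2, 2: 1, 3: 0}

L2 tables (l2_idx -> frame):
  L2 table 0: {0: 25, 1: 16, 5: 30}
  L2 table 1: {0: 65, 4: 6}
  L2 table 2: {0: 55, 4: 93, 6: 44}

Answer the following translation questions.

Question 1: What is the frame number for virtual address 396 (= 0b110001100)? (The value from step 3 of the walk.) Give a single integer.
vaddr = 396: l1_idx=3, l2_idx=0
L1[3] = 0; L2[0][0] = 25

Answer: 25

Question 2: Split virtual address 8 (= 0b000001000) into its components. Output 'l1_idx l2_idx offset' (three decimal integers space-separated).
Answer: 0 0 8

Derivation:
vaddr = 8 = 0b000001000
  top 2 bits -> l1_idx = 0
  next 3 bits -> l2_idx = 0
  bottom 4 bits -> offset = 8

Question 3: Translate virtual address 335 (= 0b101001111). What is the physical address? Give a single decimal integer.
Answer: 111

Derivation:
vaddr = 335 = 0b101001111
Split: l1_idx=2, l2_idx=4, offset=15
L1[2] = 1
L2[1][4] = 6
paddr = 6 * 16 + 15 = 111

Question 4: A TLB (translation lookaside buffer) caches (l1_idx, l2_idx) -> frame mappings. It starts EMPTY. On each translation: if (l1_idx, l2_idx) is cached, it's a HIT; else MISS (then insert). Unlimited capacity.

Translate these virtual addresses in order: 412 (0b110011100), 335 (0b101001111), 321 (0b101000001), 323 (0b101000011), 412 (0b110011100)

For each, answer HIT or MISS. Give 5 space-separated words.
Answer: MISS MISS HIT HIT HIT

Derivation:
vaddr=412: (3,1) not in TLB -> MISS, insert
vaddr=335: (2,4) not in TLB -> MISS, insert
vaddr=321: (2,4) in TLB -> HIT
vaddr=323: (2,4) in TLB -> HIT
vaddr=412: (3,1) in TLB -> HIT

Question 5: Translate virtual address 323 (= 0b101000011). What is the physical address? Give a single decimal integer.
Answer: 99

Derivation:
vaddr = 323 = 0b101000011
Split: l1_idx=2, l2_idx=4, offset=3
L1[2] = 1
L2[1][4] = 6
paddr = 6 * 16 + 3 = 99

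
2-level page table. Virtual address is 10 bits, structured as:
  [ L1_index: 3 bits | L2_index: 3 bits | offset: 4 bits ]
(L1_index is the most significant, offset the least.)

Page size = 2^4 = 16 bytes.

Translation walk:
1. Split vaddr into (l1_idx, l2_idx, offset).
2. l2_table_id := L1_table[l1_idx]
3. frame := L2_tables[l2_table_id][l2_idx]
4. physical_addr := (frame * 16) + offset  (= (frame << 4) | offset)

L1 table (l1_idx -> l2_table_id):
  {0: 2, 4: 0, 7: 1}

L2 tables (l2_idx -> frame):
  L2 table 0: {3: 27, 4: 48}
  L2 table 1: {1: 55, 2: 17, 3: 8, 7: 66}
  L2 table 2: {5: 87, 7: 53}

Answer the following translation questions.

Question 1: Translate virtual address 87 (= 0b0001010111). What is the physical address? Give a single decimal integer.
Answer: 1399

Derivation:
vaddr = 87 = 0b0001010111
Split: l1_idx=0, l2_idx=5, offset=7
L1[0] = 2
L2[2][5] = 87
paddr = 87 * 16 + 7 = 1399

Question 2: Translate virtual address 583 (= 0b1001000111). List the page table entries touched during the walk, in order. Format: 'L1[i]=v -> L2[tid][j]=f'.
vaddr = 583 = 0b1001000111
Split: l1_idx=4, l2_idx=4, offset=7

Answer: L1[4]=0 -> L2[0][4]=48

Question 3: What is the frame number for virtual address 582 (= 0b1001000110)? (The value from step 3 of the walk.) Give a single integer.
Answer: 48

Derivation:
vaddr = 582: l1_idx=4, l2_idx=4
L1[4] = 0; L2[0][4] = 48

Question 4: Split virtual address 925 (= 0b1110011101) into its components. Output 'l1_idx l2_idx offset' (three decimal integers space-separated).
vaddr = 925 = 0b1110011101
  top 3 bits -> l1_idx = 7
  next 3 bits -> l2_idx = 1
  bottom 4 bits -> offset = 13

Answer: 7 1 13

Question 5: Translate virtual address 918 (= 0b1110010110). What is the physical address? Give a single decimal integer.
vaddr = 918 = 0b1110010110
Split: l1_idx=7, l2_idx=1, offset=6
L1[7] = 1
L2[1][1] = 55
paddr = 55 * 16 + 6 = 886

Answer: 886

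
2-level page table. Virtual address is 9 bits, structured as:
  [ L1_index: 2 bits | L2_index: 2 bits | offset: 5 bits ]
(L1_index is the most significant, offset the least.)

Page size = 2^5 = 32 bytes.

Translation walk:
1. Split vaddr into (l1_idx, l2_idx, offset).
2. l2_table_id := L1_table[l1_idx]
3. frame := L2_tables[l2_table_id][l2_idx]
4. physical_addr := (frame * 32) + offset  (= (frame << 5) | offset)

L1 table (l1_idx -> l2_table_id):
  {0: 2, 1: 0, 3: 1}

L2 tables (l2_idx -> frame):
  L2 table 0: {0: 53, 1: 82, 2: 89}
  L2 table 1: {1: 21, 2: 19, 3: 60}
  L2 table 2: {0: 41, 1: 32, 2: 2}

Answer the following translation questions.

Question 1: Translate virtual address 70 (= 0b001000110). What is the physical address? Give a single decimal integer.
Answer: 70

Derivation:
vaddr = 70 = 0b001000110
Split: l1_idx=0, l2_idx=2, offset=6
L1[0] = 2
L2[2][2] = 2
paddr = 2 * 32 + 6 = 70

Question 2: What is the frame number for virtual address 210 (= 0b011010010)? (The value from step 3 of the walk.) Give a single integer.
Answer: 89

Derivation:
vaddr = 210: l1_idx=1, l2_idx=2
L1[1] = 0; L2[0][2] = 89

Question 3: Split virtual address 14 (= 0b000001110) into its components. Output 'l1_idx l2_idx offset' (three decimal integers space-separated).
vaddr = 14 = 0b000001110
  top 2 bits -> l1_idx = 0
  next 2 bits -> l2_idx = 0
  bottom 5 bits -> offset = 14

Answer: 0 0 14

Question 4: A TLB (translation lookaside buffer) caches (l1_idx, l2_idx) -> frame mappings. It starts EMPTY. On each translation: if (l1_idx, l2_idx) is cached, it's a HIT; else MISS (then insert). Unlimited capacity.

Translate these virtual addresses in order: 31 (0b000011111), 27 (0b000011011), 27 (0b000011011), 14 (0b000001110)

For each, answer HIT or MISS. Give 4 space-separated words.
vaddr=31: (0,0) not in TLB -> MISS, insert
vaddr=27: (0,0) in TLB -> HIT
vaddr=27: (0,0) in TLB -> HIT
vaddr=14: (0,0) in TLB -> HIT

Answer: MISS HIT HIT HIT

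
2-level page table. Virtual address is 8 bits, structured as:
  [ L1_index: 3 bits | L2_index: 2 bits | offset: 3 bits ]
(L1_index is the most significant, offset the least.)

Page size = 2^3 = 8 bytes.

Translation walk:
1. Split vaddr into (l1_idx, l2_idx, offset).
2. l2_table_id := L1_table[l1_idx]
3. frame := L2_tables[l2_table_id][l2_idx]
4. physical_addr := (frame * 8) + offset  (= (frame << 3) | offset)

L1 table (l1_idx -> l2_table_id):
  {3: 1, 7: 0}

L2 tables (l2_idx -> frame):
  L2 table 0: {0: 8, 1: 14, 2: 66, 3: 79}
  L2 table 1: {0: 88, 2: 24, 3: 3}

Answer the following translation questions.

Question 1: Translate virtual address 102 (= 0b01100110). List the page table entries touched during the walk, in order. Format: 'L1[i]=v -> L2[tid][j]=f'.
vaddr = 102 = 0b01100110
Split: l1_idx=3, l2_idx=0, offset=6

Answer: L1[3]=1 -> L2[1][0]=88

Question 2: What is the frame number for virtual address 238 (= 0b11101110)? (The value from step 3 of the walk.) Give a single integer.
vaddr = 238: l1_idx=7, l2_idx=1
L1[7] = 0; L2[0][1] = 14

Answer: 14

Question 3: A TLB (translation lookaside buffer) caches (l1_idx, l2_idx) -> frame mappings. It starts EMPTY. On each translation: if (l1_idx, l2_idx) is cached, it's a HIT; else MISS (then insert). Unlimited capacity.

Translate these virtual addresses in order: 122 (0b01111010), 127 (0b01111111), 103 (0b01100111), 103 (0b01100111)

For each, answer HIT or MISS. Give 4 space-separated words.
vaddr=122: (3,3) not in TLB -> MISS, insert
vaddr=127: (3,3) in TLB -> HIT
vaddr=103: (3,0) not in TLB -> MISS, insert
vaddr=103: (3,0) in TLB -> HIT

Answer: MISS HIT MISS HIT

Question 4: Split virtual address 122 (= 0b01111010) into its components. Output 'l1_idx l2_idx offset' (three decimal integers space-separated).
Answer: 3 3 2

Derivation:
vaddr = 122 = 0b01111010
  top 3 bits -> l1_idx = 3
  next 2 bits -> l2_idx = 3
  bottom 3 bits -> offset = 2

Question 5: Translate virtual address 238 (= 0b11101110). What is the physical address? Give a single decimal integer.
vaddr = 238 = 0b11101110
Split: l1_idx=7, l2_idx=1, offset=6
L1[7] = 0
L2[0][1] = 14
paddr = 14 * 8 + 6 = 118

Answer: 118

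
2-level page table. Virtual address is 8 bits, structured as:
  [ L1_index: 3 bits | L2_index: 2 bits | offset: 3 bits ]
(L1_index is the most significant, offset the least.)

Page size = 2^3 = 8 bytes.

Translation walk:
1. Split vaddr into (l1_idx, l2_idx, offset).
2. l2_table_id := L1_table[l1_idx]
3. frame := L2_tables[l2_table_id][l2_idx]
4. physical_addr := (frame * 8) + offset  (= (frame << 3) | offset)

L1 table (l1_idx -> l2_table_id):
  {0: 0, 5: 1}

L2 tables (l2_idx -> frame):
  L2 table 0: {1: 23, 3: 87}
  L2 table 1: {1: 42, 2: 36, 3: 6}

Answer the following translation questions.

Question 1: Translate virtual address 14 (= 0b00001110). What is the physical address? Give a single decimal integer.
vaddr = 14 = 0b00001110
Split: l1_idx=0, l2_idx=1, offset=6
L1[0] = 0
L2[0][1] = 23
paddr = 23 * 8 + 6 = 190

Answer: 190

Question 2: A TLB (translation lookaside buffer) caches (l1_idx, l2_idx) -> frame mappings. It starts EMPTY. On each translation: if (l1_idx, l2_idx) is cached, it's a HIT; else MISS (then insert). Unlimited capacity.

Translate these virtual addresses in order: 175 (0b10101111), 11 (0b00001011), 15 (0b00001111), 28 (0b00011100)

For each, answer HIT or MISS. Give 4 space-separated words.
Answer: MISS MISS HIT MISS

Derivation:
vaddr=175: (5,1) not in TLB -> MISS, insert
vaddr=11: (0,1) not in TLB -> MISS, insert
vaddr=15: (0,1) in TLB -> HIT
vaddr=28: (0,3) not in TLB -> MISS, insert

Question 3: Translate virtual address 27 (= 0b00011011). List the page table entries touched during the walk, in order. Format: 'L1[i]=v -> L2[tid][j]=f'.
vaddr = 27 = 0b00011011
Split: l1_idx=0, l2_idx=3, offset=3

Answer: L1[0]=0 -> L2[0][3]=87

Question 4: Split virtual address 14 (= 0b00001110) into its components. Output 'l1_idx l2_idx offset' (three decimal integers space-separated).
vaddr = 14 = 0b00001110
  top 3 bits -> l1_idx = 0
  next 2 bits -> l2_idx = 1
  bottom 3 bits -> offset = 6

Answer: 0 1 6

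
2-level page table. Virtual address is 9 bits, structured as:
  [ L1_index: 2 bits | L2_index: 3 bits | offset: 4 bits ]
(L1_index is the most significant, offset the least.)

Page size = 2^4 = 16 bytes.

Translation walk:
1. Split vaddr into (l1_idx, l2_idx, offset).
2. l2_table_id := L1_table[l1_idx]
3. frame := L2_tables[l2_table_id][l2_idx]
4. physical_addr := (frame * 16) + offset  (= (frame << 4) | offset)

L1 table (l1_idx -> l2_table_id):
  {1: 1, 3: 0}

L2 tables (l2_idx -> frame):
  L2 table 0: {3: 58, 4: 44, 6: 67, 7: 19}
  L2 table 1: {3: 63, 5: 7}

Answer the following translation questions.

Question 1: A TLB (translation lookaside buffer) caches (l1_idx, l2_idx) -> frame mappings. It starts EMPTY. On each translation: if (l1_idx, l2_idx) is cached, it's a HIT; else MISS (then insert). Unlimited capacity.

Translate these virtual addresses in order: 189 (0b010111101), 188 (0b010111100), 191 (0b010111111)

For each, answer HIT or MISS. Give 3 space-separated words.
vaddr=189: (1,3) not in TLB -> MISS, insert
vaddr=188: (1,3) in TLB -> HIT
vaddr=191: (1,3) in TLB -> HIT

Answer: MISS HIT HIT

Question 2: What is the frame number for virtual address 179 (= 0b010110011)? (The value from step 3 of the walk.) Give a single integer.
Answer: 63

Derivation:
vaddr = 179: l1_idx=1, l2_idx=3
L1[1] = 1; L2[1][3] = 63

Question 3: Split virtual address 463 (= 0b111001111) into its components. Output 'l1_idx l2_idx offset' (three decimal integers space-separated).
vaddr = 463 = 0b111001111
  top 2 bits -> l1_idx = 3
  next 3 bits -> l2_idx = 4
  bottom 4 bits -> offset = 15

Answer: 3 4 15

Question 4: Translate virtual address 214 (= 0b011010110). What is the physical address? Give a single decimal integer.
vaddr = 214 = 0b011010110
Split: l1_idx=1, l2_idx=5, offset=6
L1[1] = 1
L2[1][5] = 7
paddr = 7 * 16 + 6 = 118

Answer: 118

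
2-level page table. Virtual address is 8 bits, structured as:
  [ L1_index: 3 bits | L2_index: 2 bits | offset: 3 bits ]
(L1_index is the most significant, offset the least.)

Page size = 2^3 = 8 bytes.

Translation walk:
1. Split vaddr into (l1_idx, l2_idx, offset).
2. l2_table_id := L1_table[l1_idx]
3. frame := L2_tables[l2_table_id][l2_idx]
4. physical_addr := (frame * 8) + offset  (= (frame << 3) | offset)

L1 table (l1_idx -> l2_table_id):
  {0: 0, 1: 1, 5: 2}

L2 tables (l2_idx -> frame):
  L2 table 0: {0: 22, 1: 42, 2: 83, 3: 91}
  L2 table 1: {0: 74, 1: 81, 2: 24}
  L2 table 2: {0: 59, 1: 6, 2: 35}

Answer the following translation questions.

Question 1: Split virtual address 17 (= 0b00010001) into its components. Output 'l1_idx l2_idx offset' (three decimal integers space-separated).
Answer: 0 2 1

Derivation:
vaddr = 17 = 0b00010001
  top 3 bits -> l1_idx = 0
  next 2 bits -> l2_idx = 2
  bottom 3 bits -> offset = 1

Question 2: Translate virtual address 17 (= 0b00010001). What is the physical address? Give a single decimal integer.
vaddr = 17 = 0b00010001
Split: l1_idx=0, l2_idx=2, offset=1
L1[0] = 0
L2[0][2] = 83
paddr = 83 * 8 + 1 = 665

Answer: 665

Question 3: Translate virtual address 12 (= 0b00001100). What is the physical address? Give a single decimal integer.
vaddr = 12 = 0b00001100
Split: l1_idx=0, l2_idx=1, offset=4
L1[0] = 0
L2[0][1] = 42
paddr = 42 * 8 + 4 = 340

Answer: 340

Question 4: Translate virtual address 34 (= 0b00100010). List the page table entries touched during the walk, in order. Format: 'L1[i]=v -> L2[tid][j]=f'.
Answer: L1[1]=1 -> L2[1][0]=74

Derivation:
vaddr = 34 = 0b00100010
Split: l1_idx=1, l2_idx=0, offset=2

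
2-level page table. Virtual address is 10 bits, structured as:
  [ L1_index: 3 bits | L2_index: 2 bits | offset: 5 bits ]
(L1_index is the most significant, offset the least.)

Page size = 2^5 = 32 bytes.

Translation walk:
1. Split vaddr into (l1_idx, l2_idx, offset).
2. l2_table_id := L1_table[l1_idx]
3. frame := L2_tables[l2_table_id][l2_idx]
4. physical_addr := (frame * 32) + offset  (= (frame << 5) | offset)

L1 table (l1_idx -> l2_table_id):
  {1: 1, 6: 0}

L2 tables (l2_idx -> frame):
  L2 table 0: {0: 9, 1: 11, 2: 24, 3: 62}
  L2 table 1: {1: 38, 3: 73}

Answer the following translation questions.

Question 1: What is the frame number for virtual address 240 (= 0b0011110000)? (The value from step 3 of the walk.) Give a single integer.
vaddr = 240: l1_idx=1, l2_idx=3
L1[1] = 1; L2[1][3] = 73

Answer: 73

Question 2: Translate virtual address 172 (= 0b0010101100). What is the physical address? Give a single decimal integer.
vaddr = 172 = 0b0010101100
Split: l1_idx=1, l2_idx=1, offset=12
L1[1] = 1
L2[1][1] = 38
paddr = 38 * 32 + 12 = 1228

Answer: 1228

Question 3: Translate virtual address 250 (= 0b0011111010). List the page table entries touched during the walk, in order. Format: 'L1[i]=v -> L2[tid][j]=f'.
Answer: L1[1]=1 -> L2[1][3]=73

Derivation:
vaddr = 250 = 0b0011111010
Split: l1_idx=1, l2_idx=3, offset=26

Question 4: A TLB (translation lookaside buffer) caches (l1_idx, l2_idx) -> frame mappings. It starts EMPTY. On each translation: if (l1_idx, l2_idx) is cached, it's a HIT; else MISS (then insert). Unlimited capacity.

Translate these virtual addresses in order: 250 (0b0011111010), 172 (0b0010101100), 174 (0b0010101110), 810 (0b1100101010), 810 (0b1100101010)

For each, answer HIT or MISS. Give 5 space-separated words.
Answer: MISS MISS HIT MISS HIT

Derivation:
vaddr=250: (1,3) not in TLB -> MISS, insert
vaddr=172: (1,1) not in TLB -> MISS, insert
vaddr=174: (1,1) in TLB -> HIT
vaddr=810: (6,1) not in TLB -> MISS, insert
vaddr=810: (6,1) in TLB -> HIT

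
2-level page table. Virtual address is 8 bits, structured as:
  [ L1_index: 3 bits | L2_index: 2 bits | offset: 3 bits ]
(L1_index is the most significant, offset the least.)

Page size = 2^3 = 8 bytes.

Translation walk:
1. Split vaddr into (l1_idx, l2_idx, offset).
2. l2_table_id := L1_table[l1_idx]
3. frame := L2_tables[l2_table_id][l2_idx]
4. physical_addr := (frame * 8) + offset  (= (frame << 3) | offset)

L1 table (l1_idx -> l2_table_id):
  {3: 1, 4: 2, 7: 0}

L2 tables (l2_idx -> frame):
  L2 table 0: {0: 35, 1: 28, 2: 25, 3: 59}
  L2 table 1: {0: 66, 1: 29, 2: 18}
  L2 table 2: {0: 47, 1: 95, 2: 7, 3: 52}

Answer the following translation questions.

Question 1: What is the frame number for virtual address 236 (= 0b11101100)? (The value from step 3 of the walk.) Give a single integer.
Answer: 28

Derivation:
vaddr = 236: l1_idx=7, l2_idx=1
L1[7] = 0; L2[0][1] = 28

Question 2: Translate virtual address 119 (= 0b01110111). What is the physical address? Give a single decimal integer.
Answer: 151

Derivation:
vaddr = 119 = 0b01110111
Split: l1_idx=3, l2_idx=2, offset=7
L1[3] = 1
L2[1][2] = 18
paddr = 18 * 8 + 7 = 151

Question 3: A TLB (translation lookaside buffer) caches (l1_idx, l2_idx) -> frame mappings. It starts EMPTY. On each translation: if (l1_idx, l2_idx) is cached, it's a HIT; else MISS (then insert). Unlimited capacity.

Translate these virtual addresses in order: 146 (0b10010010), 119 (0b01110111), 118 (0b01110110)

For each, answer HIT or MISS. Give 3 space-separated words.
Answer: MISS MISS HIT

Derivation:
vaddr=146: (4,2) not in TLB -> MISS, insert
vaddr=119: (3,2) not in TLB -> MISS, insert
vaddr=118: (3,2) in TLB -> HIT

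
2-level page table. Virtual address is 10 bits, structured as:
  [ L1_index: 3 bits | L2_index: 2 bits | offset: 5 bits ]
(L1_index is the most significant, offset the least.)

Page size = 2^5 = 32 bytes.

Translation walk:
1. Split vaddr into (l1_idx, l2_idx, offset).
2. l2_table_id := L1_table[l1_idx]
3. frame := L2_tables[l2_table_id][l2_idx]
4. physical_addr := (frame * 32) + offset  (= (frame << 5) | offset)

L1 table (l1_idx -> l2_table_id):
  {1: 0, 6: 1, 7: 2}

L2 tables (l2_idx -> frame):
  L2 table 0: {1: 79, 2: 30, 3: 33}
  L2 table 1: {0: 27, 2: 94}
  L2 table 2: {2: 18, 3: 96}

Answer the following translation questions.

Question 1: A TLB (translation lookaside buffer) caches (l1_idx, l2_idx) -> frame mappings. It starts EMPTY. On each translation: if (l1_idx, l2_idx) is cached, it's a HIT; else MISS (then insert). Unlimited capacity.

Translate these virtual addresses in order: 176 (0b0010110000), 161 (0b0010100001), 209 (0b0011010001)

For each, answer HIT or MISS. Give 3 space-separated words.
Answer: MISS HIT MISS

Derivation:
vaddr=176: (1,1) not in TLB -> MISS, insert
vaddr=161: (1,1) in TLB -> HIT
vaddr=209: (1,2) not in TLB -> MISS, insert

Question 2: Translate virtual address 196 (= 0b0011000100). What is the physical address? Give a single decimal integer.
Answer: 964

Derivation:
vaddr = 196 = 0b0011000100
Split: l1_idx=1, l2_idx=2, offset=4
L1[1] = 0
L2[0][2] = 30
paddr = 30 * 32 + 4 = 964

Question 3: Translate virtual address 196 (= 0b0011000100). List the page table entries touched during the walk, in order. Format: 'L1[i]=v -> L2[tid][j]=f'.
vaddr = 196 = 0b0011000100
Split: l1_idx=1, l2_idx=2, offset=4

Answer: L1[1]=0 -> L2[0][2]=30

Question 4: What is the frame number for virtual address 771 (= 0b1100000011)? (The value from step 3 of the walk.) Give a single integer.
vaddr = 771: l1_idx=6, l2_idx=0
L1[6] = 1; L2[1][0] = 27

Answer: 27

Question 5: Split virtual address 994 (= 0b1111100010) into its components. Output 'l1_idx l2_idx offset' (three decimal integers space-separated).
Answer: 7 3 2

Derivation:
vaddr = 994 = 0b1111100010
  top 3 bits -> l1_idx = 7
  next 2 bits -> l2_idx = 3
  bottom 5 bits -> offset = 2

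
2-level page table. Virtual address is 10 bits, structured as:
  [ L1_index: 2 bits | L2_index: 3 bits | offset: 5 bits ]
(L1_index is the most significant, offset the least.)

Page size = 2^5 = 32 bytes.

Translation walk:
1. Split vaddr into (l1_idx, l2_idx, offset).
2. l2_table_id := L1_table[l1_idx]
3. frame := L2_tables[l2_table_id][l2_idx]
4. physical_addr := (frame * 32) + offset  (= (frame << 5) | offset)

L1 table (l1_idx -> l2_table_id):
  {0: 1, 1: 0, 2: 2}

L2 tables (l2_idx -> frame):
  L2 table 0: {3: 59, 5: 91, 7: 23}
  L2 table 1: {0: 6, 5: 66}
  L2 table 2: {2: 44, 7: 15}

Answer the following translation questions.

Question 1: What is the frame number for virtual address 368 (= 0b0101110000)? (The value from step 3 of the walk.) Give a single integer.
vaddr = 368: l1_idx=1, l2_idx=3
L1[1] = 0; L2[0][3] = 59

Answer: 59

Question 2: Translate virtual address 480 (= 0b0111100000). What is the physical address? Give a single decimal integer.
vaddr = 480 = 0b0111100000
Split: l1_idx=1, l2_idx=7, offset=0
L1[1] = 0
L2[0][7] = 23
paddr = 23 * 32 + 0 = 736

Answer: 736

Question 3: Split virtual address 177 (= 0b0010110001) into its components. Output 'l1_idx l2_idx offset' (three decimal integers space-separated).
vaddr = 177 = 0b0010110001
  top 2 bits -> l1_idx = 0
  next 3 bits -> l2_idx = 5
  bottom 5 bits -> offset = 17

Answer: 0 5 17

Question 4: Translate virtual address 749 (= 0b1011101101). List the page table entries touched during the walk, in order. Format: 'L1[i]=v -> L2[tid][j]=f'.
vaddr = 749 = 0b1011101101
Split: l1_idx=2, l2_idx=7, offset=13

Answer: L1[2]=2 -> L2[2][7]=15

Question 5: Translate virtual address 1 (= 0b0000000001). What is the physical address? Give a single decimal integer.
vaddr = 1 = 0b0000000001
Split: l1_idx=0, l2_idx=0, offset=1
L1[0] = 1
L2[1][0] = 6
paddr = 6 * 32 + 1 = 193

Answer: 193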